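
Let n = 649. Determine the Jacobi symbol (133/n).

1

Reciprocity: 133 ≡ 1 and 649 ≡ 1 (mod 4), so (133/649) = +(649/133).
Reduce top mod 133: now compute (117/133).
Reciprocity: 117 ≡ 1 and 133 ≡ 1 (mod 4), so (117/133) = +(133/117).
Reduce top mod 117: now compute (16/117).
Pull out 2^4: since 117 ≡ 5 (mod 8), (2/117) = -1, so (2/117)^4 = +1.
Reached (1/117) = 1. Collecting the sign flips along the way, the symbol is +1.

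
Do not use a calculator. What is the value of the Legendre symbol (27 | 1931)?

Reciprocity: 27 ≡ 3 and 1931 ≡ 3 (mod 4), so (27/1931) = −(1931/27).
Reduce top mod 27: now compute (14/27).
Pull out 2: since 27 ≡ 3 (mod 8), (2/27) = -1.
Reciprocity: 7 ≡ 3 and 27 ≡ 3 (mod 4), so (7/27) = −(27/7).
Reduce top mod 7: now compute (6/7).
Pull out 2: since 7 ≡ 7 (mod 8), (2/7) = +1.
Reciprocity: 3 ≡ 3 and 7 ≡ 3 (mod 4), so (3/7) = −(7/3).
Reduce top mod 3: now compute (1/3).
Reached (1/3) = 1. Collecting the sign flips along the way, the symbol is +1.

1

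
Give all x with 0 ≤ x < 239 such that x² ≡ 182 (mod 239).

95, 144

Since 239 ≡ 3 (mod 4), a square root of 182 is 182^((239+1)/4) = 182^60 mod 239.
Repeated squaring: 182^2≡142, 182^4≡88, 182^8≡96, 182^16≡134, 182^32≡31 (mod 239).
182^60 = 182^(32+16+8+4) ≡ 144 (mod 239).
Check: 144² = 20736 ≡ 182 (mod 239). The two roots are 95 and 144.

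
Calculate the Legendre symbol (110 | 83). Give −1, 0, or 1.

First reduce: 110 ≡ 27 (mod 83).
Reciprocity: 27 ≡ 3 and 83 ≡ 3 (mod 4), so (27/83) = −(83/27).
Reduce top mod 27: now compute (2/27).
Pull out 2: since 27 ≡ 3 (mod 8), (2/27) = -1.
Reached (1/27) = 1. Collecting the sign flips along the way, the symbol is +1.

1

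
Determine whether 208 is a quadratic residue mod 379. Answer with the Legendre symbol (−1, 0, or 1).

Euler's criterion: (208/379) ≡ 208^189 (mod 379).
208^2 ≡ 58 (mod 379)
208^4 ≡ 332 (mod 379)
208^8 ≡ 314 (mod 379)
208^16 ≡ 56 (mod 379)
208^32 ≡ 104 (mod 379)
208^64 ≡ 204 (mod 379)
208^128 ≡ 305 (mod 379)
208^189 = 208^(128+32+16+8+4+1) ≡ 378 (mod 379).
Result is 378 ≡ −1, so (208/379) = −1.

-1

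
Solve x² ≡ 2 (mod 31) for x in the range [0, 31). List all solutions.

Since 31 ≡ 3 (mod 4), a square root of 2 is 2^((31+1)/4) = 2^8 mod 31.
Repeated squaring: 2^2≡4, 2^4≡16, 2^8≡8 (mod 31).
2^8 = 2^(8) ≡ 8 (mod 31).
Check: 8² = 64 ≡ 2 (mod 31). The two roots are 8 and 23.

8, 23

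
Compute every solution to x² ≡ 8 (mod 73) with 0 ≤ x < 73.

9, 64

73 ≡ 1 (mod 4), so we find a root by search.
Trying successive values, 9² = 81 ≡ 8 (mod 73). The other root is 73 − 9 = 64.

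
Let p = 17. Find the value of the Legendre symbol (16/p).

Pull out 2^4: since 17 ≡ 1 (mod 8), (2/17) = +1, so (2/17)^4 = +1.
Reached (1/17) = 1. Collecting the sign flips along the way, the symbol is +1.

1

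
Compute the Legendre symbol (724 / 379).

-1

First reduce: 724 ≡ 345 (mod 379).
Reciprocity: 345 ≡ 1 and 379 ≡ 3 (mod 4), so (345/379) = +(379/345).
Reduce top mod 345: now compute (34/345).
Pull out 2: since 345 ≡ 1 (mod 8), (2/345) = +1.
Reciprocity: 17 ≡ 1 and 345 ≡ 1 (mod 4), so (17/345) = +(345/17).
Reduce top mod 17: now compute (5/17).
Reciprocity: 5 ≡ 1 and 17 ≡ 1 (mod 4), so (5/17) = +(17/5).
Reduce top mod 5: now compute (2/5).
Pull out 2: since 5 ≡ 5 (mod 8), (2/5) = -1.
Reached (1/5) = 1. Collecting the sign flips along the way, the symbol is -1.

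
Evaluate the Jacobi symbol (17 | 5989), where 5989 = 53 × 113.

-1

Reciprocity: 17 ≡ 1 and 5989 ≡ 1 (mod 4), so (17/5989) = +(5989/17).
Reduce top mod 17: now compute (5/17).
Reciprocity: 5 ≡ 1 and 17 ≡ 1 (mod 4), so (5/17) = +(17/5).
Reduce top mod 5: now compute (2/5).
Pull out 2: since 5 ≡ 5 (mod 8), (2/5) = -1.
Reached (1/5) = 1. Collecting the sign flips along the way, the symbol is -1.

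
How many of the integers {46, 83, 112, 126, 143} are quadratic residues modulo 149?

3

(46/149) = +1 → QR.
(83/149) = -1 → non-residue.
(112/149) = +1 → QR.
(126/149) = -1 → non-residue.
(143/149) = +1 → QR.
Total quadratic residues among the 5: 3.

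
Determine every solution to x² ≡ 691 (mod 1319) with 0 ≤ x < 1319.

Since 1319 ≡ 3 (mod 4), a square root of 691 is 691^((1319+1)/4) = 691^330 mod 1319.
Repeated squaring: 691^2≡3, 691^4≡9, 691^8≡81, 691^16≡1285, 691^32≡1156, 691^64≡189, 691^128≡108, 691^256≡1112 (mod 1319).
691^330 = 691^(256+64+8+2) ≡ 463 (mod 1319).
Check: 463² = 214369 ≡ 691 (mod 1319). The two roots are 463 and 856.

463, 856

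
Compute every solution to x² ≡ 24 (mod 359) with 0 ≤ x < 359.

91, 268

Since 359 ≡ 3 (mod 4), a square root of 24 is 24^((359+1)/4) = 24^90 mod 359.
Repeated squaring: 24^2≡217, 24^4≡60, 24^8≡10, 24^16≡100, 24^32≡307, 24^64≡191 (mod 359).
24^90 = 24^(64+16+8+2) ≡ 91 (mod 359).
Check: 91² = 8281 ≡ 24 (mod 359). The two roots are 91 and 268.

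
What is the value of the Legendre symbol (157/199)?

Euler's criterion: (157/199) ≡ 157^99 (mod 199).
157^2 ≡ 172 (mod 199)
157^4 ≡ 132 (mod 199)
157^8 ≡ 111 (mod 199)
157^16 ≡ 182 (mod 199)
157^32 ≡ 90 (mod 199)
157^64 ≡ 140 (mod 199)
157^99 = 157^(64+32+2+1) ≡ 1 (mod 199).
Result is 1, so (157/199) = 1.

1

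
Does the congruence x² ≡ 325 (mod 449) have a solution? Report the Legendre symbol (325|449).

Euler's criterion: (325/449) ≡ 325^224 (mod 449).
325^2 ≡ 110 (mod 449)
325^4 ≡ 426 (mod 449)
325^8 ≡ 80 (mod 449)
325^16 ≡ 114 (mod 449)
325^32 ≡ 424 (mod 449)
325^64 ≡ 176 (mod 449)
325^128 ≡ 444 (mod 449)
325^224 = 325^(128+64+32) ≡ 448 (mod 449).
Result is 448 ≡ −1, so (325/449) = −1.

-1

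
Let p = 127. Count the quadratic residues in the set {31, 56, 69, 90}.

(31/127) = +1 → QR.
(56/127) = -1 → non-residue.
(69/127) = +1 → QR.
(90/127) = -1 → non-residue.
Total quadratic residues among the 4: 2.

2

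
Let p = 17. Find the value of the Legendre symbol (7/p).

Reciprocity: 7 ≡ 3 and 17 ≡ 1 (mod 4), so (7/17) = +(17/7).
Reduce top mod 7: now compute (3/7).
Reciprocity: 3 ≡ 3 and 7 ≡ 3 (mod 4), so (3/7) = −(7/3).
Reduce top mod 3: now compute (1/3).
Reached (1/3) = 1. Collecting the sign flips along the way, the symbol is -1.

-1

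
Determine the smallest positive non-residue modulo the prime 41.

3

(2/41) = +1, so 2 is a residue.
(3/41) = −1, so 3 is the smallest positive non-residue mod 41.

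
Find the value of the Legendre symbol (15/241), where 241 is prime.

Reciprocity: 15 ≡ 3 and 241 ≡ 1 (mod 4), so (15/241) = +(241/15).
Reduce top mod 15: now compute (1/15).
Reached (1/15) = 1. Collecting the sign flips along the way, the symbol is +1.

1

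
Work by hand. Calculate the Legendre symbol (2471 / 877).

1

First reduce: 2471 ≡ 717 (mod 877).
Reciprocity: 717 ≡ 1 and 877 ≡ 1 (mod 4), so (717/877) = +(877/717).
Reduce top mod 717: now compute (160/717).
Pull out 2^5: since 717 ≡ 5 (mod 8), (2/717) = -1, so (2/717)^5 = -1.
Reciprocity: 5 ≡ 1 and 717 ≡ 1 (mod 4), so (5/717) = +(717/5).
Reduce top mod 5: now compute (2/5).
Pull out 2: since 5 ≡ 5 (mod 8), (2/5) = -1.
Reached (1/5) = 1. Collecting the sign flips along the way, the symbol is +1.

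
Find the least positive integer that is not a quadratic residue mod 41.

(2/41) = +1, so 2 is a residue.
(3/41) = −1, so 3 is the smallest positive non-residue mod 41.

3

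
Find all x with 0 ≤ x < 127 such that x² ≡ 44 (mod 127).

Since 127 ≡ 3 (mod 4), a square root of 44 is 44^((127+1)/4) = 44^32 mod 127.
Repeated squaring: 44^2≡31, 44^4≡72, 44^8≡104, 44^16≡21, 44^32≡60 (mod 127).
44^32 = 44^(32) ≡ 60 (mod 127).
Check: 60² = 3600 ≡ 44 (mod 127). The two roots are 60 and 67.

60, 67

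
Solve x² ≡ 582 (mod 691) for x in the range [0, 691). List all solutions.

Since 691 ≡ 3 (mod 4), a square root of 582 is 582^((691+1)/4) = 582^173 mod 691.
Repeated squaring: 582^2≡134, 582^4≡681, 582^8≡100, 582^16≡326, 582^32≡553, 582^64≡387, 582^128≡513 (mod 691).
582^173 = 582^(128+32+8+4+1) ≡ 256 (mod 691).
Check: 256² = 65536 ≡ 582 (mod 691). The two roots are 256 and 435.

256, 435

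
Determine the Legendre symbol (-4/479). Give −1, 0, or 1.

Euler's criterion: (-4/479) ≡ 475^239 (mod 479).
475^2 ≡ 16 (mod 479)
475^4 ≡ 256 (mod 479)
475^8 ≡ 392 (mod 479)
475^16 ≡ 384 (mod 479)
475^32 ≡ 403 (mod 479)
475^64 ≡ 28 (mod 479)
475^128 ≡ 305 (mod 479)
475^239 = 475^(128+64+32+8+4+2+1) ≡ 478 (mod 479).
Result is 478 ≡ −1, so (-4/479) = −1.

-1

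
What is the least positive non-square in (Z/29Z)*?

2

(2/29) = −1, so 2 is the smallest positive non-residue mod 29.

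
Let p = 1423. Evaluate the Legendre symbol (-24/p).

1

First reduce: -24 ≡ 1399 (mod 1423).
Reciprocity: 1399 ≡ 3 and 1423 ≡ 3 (mod 4), so (1399/1423) = −(1423/1399).
Reduce top mod 1399: now compute (24/1399).
Pull out 2^3: since 1399 ≡ 7 (mod 8), (2/1399) = +1, so (2/1399)^3 = +1.
Reciprocity: 3 ≡ 3 and 1399 ≡ 3 (mod 4), so (3/1399) = −(1399/3).
Reduce top mod 3: now compute (1/3).
Reached (1/3) = 1. Collecting the sign flips along the way, the symbol is +1.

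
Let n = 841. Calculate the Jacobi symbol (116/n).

0

Pull out 2^2: since 841 ≡ 1 (mod 8), (2/841) = +1, so (2/841)^2 = +1.
Reciprocity: 29 ≡ 1 and 841 ≡ 1 (mod 4), so (29/841) = +(841/29).
Reduce top mod 29: now compute (0/29).
Top reduces to 0: gcd > 1, so the symbol is 0.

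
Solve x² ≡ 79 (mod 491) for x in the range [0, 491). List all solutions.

Since 491 ≡ 3 (mod 4), a square root of 79 is 79^((491+1)/4) = 79^123 mod 491.
Repeated squaring: 79^2≡349, 79^4≡33, 79^8≡107, 79^16≡156, 79^32≡277, 79^64≡133 (mod 491).
79^123 = 79^(64+32+16+8+2+1) ≡ 55 (mod 491).
Check: 55² = 3025 ≡ 79 (mod 491). The two roots are 55 and 436.

55, 436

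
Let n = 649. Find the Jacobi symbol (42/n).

Pull out 2: since 649 ≡ 1 (mod 8), (2/649) = +1.
Reciprocity: 21 ≡ 1 and 649 ≡ 1 (mod 4), so (21/649) = +(649/21).
Reduce top mod 21: now compute (19/21).
Reciprocity: 19 ≡ 3 and 21 ≡ 1 (mod 4), so (19/21) = +(21/19).
Reduce top mod 19: now compute (2/19).
Pull out 2: since 19 ≡ 3 (mod 8), (2/19) = -1.
Reached (1/19) = 1. Collecting the sign flips along the way, the symbol is -1.

-1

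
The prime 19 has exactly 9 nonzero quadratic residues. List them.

1, 4, 5, 6, 7, 9, 11, 16, 17

Square k = 1,…,9 (k and 19−k give the same square):
1²=1, 2²=4, 3²=9, 4²=16, 5²≡6, 6²≡17, 7²≡11, 8²≡7, 9²≡5 (mod 19).
So the quadratic residues mod 19 are {1, 4, 5, 6, 7, 9, 11, 16, 17}.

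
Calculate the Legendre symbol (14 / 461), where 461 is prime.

1

Euler's criterion: (14/461) ≡ 14^230 (mod 461).
14^2 ≡ 196 (mod 461)
14^4 ≡ 153 (mod 461)
14^8 ≡ 359 (mod 461)
14^16 ≡ 262 (mod 461)
14^32 ≡ 416 (mod 461)
14^64 ≡ 181 (mod 461)
14^128 ≡ 30 (mod 461)
14^230 = 14^(128+64+32+4+2) ≡ 1 (mod 461).
Result is 1, so (14/461) = 1.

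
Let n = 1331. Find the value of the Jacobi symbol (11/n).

0

Reciprocity: 11 ≡ 3 and 1331 ≡ 3 (mod 4), so (11/1331) = −(1331/11).
Reduce top mod 11: now compute (0/11).
Top reduces to 0: gcd > 1, so the symbol is 0.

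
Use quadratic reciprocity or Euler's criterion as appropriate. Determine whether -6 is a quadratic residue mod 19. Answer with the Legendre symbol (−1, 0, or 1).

-1

First reduce: -6 ≡ 13 (mod 19).
Reciprocity: 13 ≡ 1 and 19 ≡ 3 (mod 4), so (13/19) = +(19/13).
Reduce top mod 13: now compute (6/13).
Pull out 2: since 13 ≡ 5 (mod 8), (2/13) = -1.
Reciprocity: 3 ≡ 3 and 13 ≡ 1 (mod 4), so (3/13) = +(13/3).
Reduce top mod 3: now compute (1/3).
Reached (1/3) = 1. Collecting the sign flips along the way, the symbol is -1.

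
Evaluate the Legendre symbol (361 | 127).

First reduce: 361 ≡ 107 (mod 127).
Reciprocity: 107 ≡ 3 and 127 ≡ 3 (mod 4), so (107/127) = −(127/107).
Reduce top mod 107: now compute (20/107).
Pull out 2^2: since 107 ≡ 3 (mod 8), (2/107) = -1, so (2/107)^2 = +1.
Reciprocity: 5 ≡ 1 and 107 ≡ 3 (mod 4), so (5/107) = +(107/5).
Reduce top mod 5: now compute (2/5).
Pull out 2: since 5 ≡ 5 (mod 8), (2/5) = -1.
Reached (1/5) = 1. Collecting the sign flips along the way, the symbol is +1.

1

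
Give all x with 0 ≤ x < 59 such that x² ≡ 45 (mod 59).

Since 59 ≡ 3 (mod 4), a square root of 45 is 45^((59+1)/4) = 45^15 mod 59.
Repeated squaring: 45^2≡19, 45^4≡7, 45^8≡49 (mod 59).
45^15 = 45^(8+4+2+1) ≡ 35 (mod 59).
Check: 35² = 1225 ≡ 45 (mod 59). The two roots are 24 and 35.

24, 35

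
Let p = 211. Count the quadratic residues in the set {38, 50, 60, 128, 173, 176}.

2

(38/211) = -1 → non-residue.
(50/211) = -1 → non-residue.
(60/211) = -1 → non-residue.
(128/211) = -1 → non-residue.
(173/211) = +1 → QR.
(176/211) = +1 → QR.
Total quadratic residues among the 6: 2.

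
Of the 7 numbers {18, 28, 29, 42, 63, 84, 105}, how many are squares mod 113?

4

(18/113) = +1 → QR.
(28/113) = +1 → QR.
(29/113) = -1 → non-residue.
(42/113) = -1 → non-residue.
(63/113) = +1 → QR.
(84/113) = -1 → non-residue.
(105/113) = +1 → QR.
Total quadratic residues among the 7: 4.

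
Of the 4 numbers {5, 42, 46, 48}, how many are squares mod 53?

2

(5/53) = -1 → non-residue.
(42/53) = +1 → QR.
(46/53) = +1 → QR.
(48/53) = -1 → non-residue.
Total quadratic residues among the 4: 2.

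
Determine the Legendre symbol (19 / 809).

Reciprocity: 19 ≡ 3 and 809 ≡ 1 (mod 4), so (19/809) = +(809/19).
Reduce top mod 19: now compute (11/19).
Reciprocity: 11 ≡ 3 and 19 ≡ 3 (mod 4), so (11/19) = −(19/11).
Reduce top mod 11: now compute (8/11).
Pull out 2^3: since 11 ≡ 3 (mod 8), (2/11) = -1, so (2/11)^3 = -1.
Reached (1/11) = 1. Collecting the sign flips along the way, the symbol is +1.

1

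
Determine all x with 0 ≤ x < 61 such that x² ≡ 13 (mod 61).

61 ≡ 1 (mod 4), so we find a root by search.
Trying successive values, 14² = 196 ≡ 13 (mod 61). The other root is 61 − 14 = 47.

14, 47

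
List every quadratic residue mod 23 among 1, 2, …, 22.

1,2,3,4,6,8,9,12,13,16,18

Square k = 1,…,11 (k and 23−k give the same square):
1²=1, 2²=4, 3²=9, 4²=16, 5²≡2, 6²≡13, 7²≡3, 8²≡18, 9²≡12, 10²≡8, 11²≡6 (mod 23).
So the quadratic residues mod 23 are {1, 2, 3, 4, 6, 8, 9, 12, 13, 16, 18}.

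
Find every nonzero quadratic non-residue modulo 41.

3,6,7,11,12,13,14,15,17,19,22,24,26,27,28,29,30,34,35,38

Square k = 1,…,20 (k and 41−k give the same square):
1²=1, 2²=4, 3²=9, 4²=16, 5²=25, 6²=36, 7²≡8, 8²≡23, 9²≡40, 10²≡18, 11²≡39, 12²≡21, 13²≡5, 14²≡32, 15²≡20, 16²≡10, 17²≡2, 18²≡37, 19²≡33, 20²≡31 (mod 41).
The residues are {1, 2, 4, 5, 8, 9, 10, 16, 18, 20, 21, 23, 25, 31, 32, 33, 36, 37, 39, 40}; the non-residues are the remaining 20 nonzero classes.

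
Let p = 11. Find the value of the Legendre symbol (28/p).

First reduce: 28 ≡ 6 (mod 11).
Pull out 2: since 11 ≡ 3 (mod 8), (2/11) = -1.
Reciprocity: 3 ≡ 3 and 11 ≡ 3 (mod 4), so (3/11) = −(11/3).
Reduce top mod 3: now compute (2/3).
Pull out 2: since 3 ≡ 3 (mod 8), (2/3) = -1.
Reached (1/3) = 1. Collecting the sign flips along the way, the symbol is -1.

-1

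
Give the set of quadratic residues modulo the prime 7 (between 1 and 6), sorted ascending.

Square k = 1,…,3 (k and 7−k give the same square):
1²=1, 2²=4, 3²≡2 (mod 7).
So the quadratic residues mod 7 are {1, 2, 4}.

1, 2, 4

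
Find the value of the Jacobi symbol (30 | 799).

-1

Pull out 2: since 799 ≡ 7 (mod 8), (2/799) = +1.
Reciprocity: 15 ≡ 3 and 799 ≡ 3 (mod 4), so (15/799) = −(799/15).
Reduce top mod 15: now compute (4/15).
Pull out 2^2: since 15 ≡ 7 (mod 8), (2/15) = +1, so (2/15)^2 = +1.
Reached (1/15) = 1. Collecting the sign flips along the way, the symbol is -1.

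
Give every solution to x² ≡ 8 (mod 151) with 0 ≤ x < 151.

Since 151 ≡ 3 (mod 4), a square root of 8 is 8^((151+1)/4) = 8^38 mod 151.
Repeated squaring: 8^2≡64, 8^4≡19, 8^8≡59, 8^16≡8, 8^32≡64 (mod 151).
8^38 = 8^(32+4+2) ≡ 59 (mod 151).
Check: 59² = 3481 ≡ 8 (mod 151). The two roots are 59 and 92.

59, 92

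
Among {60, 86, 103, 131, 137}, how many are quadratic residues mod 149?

2

(60/149) = -1 → non-residue.
(86/149) = +1 → QR.
(103/149) = +1 → QR.
(131/149) = -1 → non-residue.
(137/149) = -1 → non-residue.
Total quadratic residues among the 5: 2.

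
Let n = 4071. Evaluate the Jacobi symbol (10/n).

1

Pull out 2: since 4071 ≡ 7 (mod 8), (2/4071) = +1.
Reciprocity: 5 ≡ 1 and 4071 ≡ 3 (mod 4), so (5/4071) = +(4071/5).
Reduce top mod 5: now compute (1/5).
Reached (1/5) = 1. Collecting the sign flips along the way, the symbol is +1.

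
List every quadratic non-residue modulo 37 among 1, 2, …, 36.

Square k = 1,…,18 (k and 37−k give the same square):
1²=1, 2²=4, 3²=9, 4²=16, 5²=25, 6²=36, 7²≡12, 8²≡27, 9²≡7, 10²≡26, 11²≡10, 12²≡33, 13²≡21, 14²≡11, 15²≡3, 16²≡34, 17²≡30, 18²≡28 (mod 37).
The residues are {1, 3, 4, 7, 9, 10, 11, 12, 16, 21, 25, 26, 27, 28, 30, 33, 34, 36}; the non-residues are the remaining 18 nonzero classes.

2 5 6 8 13 14 15 17 18 19 20 22 23 24 29 31 32 35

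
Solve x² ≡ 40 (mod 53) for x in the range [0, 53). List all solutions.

26, 27

53 ≡ 1 (mod 4), so we find a root by search.
Trying successive values, 26² = 676 ≡ 40 (mod 53). The other root is 53 − 26 = 27.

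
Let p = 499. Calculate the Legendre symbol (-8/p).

First reduce: -8 ≡ 491 (mod 499).
Reciprocity: 491 ≡ 3 and 499 ≡ 3 (mod 4), so (491/499) = −(499/491).
Reduce top mod 491: now compute (8/491).
Pull out 2^3: since 491 ≡ 3 (mod 8), (2/491) = -1, so (2/491)^3 = -1.
Reached (1/491) = 1. Collecting the sign flips along the way, the symbol is +1.

1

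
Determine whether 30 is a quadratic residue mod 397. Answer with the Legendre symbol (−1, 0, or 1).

1

Pull out 2: since 397 ≡ 5 (mod 8), (2/397) = -1.
Reciprocity: 15 ≡ 3 and 397 ≡ 1 (mod 4), so (15/397) = +(397/15).
Reduce top mod 15: now compute (7/15).
Reciprocity: 7 ≡ 3 and 15 ≡ 3 (mod 4), so (7/15) = −(15/7).
Reduce top mod 7: now compute (1/7).
Reached (1/7) = 1. Collecting the sign flips along the way, the symbol is +1.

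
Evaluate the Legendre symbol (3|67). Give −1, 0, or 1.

-1

Reciprocity: 3 ≡ 3 and 67 ≡ 3 (mod 4), so (3/67) = −(67/3).
Reduce top mod 3: now compute (1/3).
Reached (1/3) = 1. Collecting the sign flips along the way, the symbol is -1.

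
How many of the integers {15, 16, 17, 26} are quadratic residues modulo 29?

1

(15/29) = -1 → non-residue.
(16/29) = +1 → QR.
(17/29) = -1 → non-residue.
(26/29) = -1 → non-residue.
Total quadratic residues among the 4: 1.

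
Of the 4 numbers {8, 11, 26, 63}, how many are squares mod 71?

1

(8/71) = +1 → QR.
(11/71) = -1 → non-residue.
(26/71) = -1 → non-residue.
(63/71) = -1 → non-residue.
Total quadratic residues among the 4: 1.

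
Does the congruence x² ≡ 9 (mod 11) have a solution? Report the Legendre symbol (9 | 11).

1

Reciprocity: 9 ≡ 1 and 11 ≡ 3 (mod 4), so (9/11) = +(11/9).
Reduce top mod 9: now compute (2/9).
Pull out 2: since 9 ≡ 1 (mod 8), (2/9) = +1.
Reached (1/9) = 1. Collecting the sign flips along the way, the symbol is +1.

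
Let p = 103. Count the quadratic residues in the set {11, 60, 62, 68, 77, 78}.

2

(11/103) = -1 → non-residue.
(60/103) = +1 → QR.
(62/103) = -1 → non-residue.
(68/103) = +1 → QR.
(77/103) = -1 → non-residue.
(78/103) = -1 → non-residue.
Total quadratic residues among the 6: 2.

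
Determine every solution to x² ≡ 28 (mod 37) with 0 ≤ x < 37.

37 ≡ 1 (mod 4), so we find a root by search.
Trying successive values, 18² = 324 ≡ 28 (mod 37). The other root is 37 − 18 = 19.

18, 19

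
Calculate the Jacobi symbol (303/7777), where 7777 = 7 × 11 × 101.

Reciprocity: 303 ≡ 3 and 7777 ≡ 1 (mod 4), so (303/7777) = +(7777/303).
Reduce top mod 303: now compute (202/303).
Pull out 2: since 303 ≡ 7 (mod 8), (2/303) = +1.
Reciprocity: 101 ≡ 1 and 303 ≡ 3 (mod 4), so (101/303) = +(303/101).
Reduce top mod 101: now compute (0/101).
Top reduces to 0: gcd > 1, so the symbol is 0.

0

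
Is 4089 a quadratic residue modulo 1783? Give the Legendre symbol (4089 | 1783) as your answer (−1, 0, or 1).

First reduce: 4089 ≡ 523 (mod 1783).
Reciprocity: 523 ≡ 3 and 1783 ≡ 3 (mod 4), so (523/1783) = −(1783/523).
Reduce top mod 523: now compute (214/523).
Pull out 2: since 523 ≡ 3 (mod 8), (2/523) = -1.
Reciprocity: 107 ≡ 3 and 523 ≡ 3 (mod 4), so (107/523) = −(523/107).
Reduce top mod 107: now compute (95/107).
Reciprocity: 95 ≡ 3 and 107 ≡ 3 (mod 4), so (95/107) = −(107/95).
Reduce top mod 95: now compute (12/95).
Pull out 2^2: since 95 ≡ 7 (mod 8), (2/95) = +1, so (2/95)^2 = +1.
Reciprocity: 3 ≡ 3 and 95 ≡ 3 (mod 4), so (3/95) = −(95/3).
Reduce top mod 3: now compute (2/3).
Pull out 2: since 3 ≡ 3 (mod 8), (2/3) = -1.
Reached (1/3) = 1. Collecting the sign flips along the way, the symbol is +1.

1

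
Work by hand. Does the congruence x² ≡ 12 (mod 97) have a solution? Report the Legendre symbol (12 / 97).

1

Pull out 2^2: since 97 ≡ 1 (mod 8), (2/97) = +1, so (2/97)^2 = +1.
Reciprocity: 3 ≡ 3 and 97 ≡ 1 (mod 4), so (3/97) = +(97/3).
Reduce top mod 3: now compute (1/3).
Reached (1/3) = 1. Collecting the sign flips along the way, the symbol is +1.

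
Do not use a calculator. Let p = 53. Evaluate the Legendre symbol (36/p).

Pull out 2^2: since 53 ≡ 5 (mod 8), (2/53) = -1, so (2/53)^2 = +1.
Reciprocity: 9 ≡ 1 and 53 ≡ 1 (mod 4), so (9/53) = +(53/9).
Reduce top mod 9: now compute (8/9).
Pull out 2^3: since 9 ≡ 1 (mod 8), (2/9) = +1, so (2/9)^3 = +1.
Reached (1/9) = 1. Collecting the sign flips along the way, the symbol is +1.

1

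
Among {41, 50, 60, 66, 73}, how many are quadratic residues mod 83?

(41/83) = +1 → QR.
(50/83) = -1 → non-residue.
(60/83) = -1 → non-residue.
(66/83) = -1 → non-residue.
(73/83) = -1 → non-residue.
Total quadratic residues among the 5: 1.

1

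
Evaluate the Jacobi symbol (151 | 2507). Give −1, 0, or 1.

Reciprocity: 151 ≡ 3 and 2507 ≡ 3 (mod 4), so (151/2507) = −(2507/151).
Reduce top mod 151: now compute (91/151).
Reciprocity: 91 ≡ 3 and 151 ≡ 3 (mod 4), so (91/151) = −(151/91).
Reduce top mod 91: now compute (60/91).
Pull out 2^2: since 91 ≡ 3 (mod 8), (2/91) = -1, so (2/91)^2 = +1.
Reciprocity: 15 ≡ 3 and 91 ≡ 3 (mod 4), so (15/91) = −(91/15).
Reduce top mod 15: now compute (1/15).
Reached (1/15) = 1. Collecting the sign flips along the way, the symbol is -1.

-1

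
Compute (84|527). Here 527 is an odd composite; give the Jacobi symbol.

Pull out 2^2: since 527 ≡ 7 (mod 8), (2/527) = +1, so (2/527)^2 = +1.
Reciprocity: 21 ≡ 1 and 527 ≡ 3 (mod 4), so (21/527) = +(527/21).
Reduce top mod 21: now compute (2/21).
Pull out 2: since 21 ≡ 5 (mod 8), (2/21) = -1.
Reached (1/21) = 1. Collecting the sign flips along the way, the symbol is -1.

-1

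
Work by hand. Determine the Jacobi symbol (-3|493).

First reduce: -3 ≡ 490 (mod 493).
Pull out 2: since 493 ≡ 5 (mod 8), (2/493) = -1.
Reciprocity: 245 ≡ 1 and 493 ≡ 1 (mod 4), so (245/493) = +(493/245).
Reduce top mod 245: now compute (3/245).
Reciprocity: 3 ≡ 3 and 245 ≡ 1 (mod 4), so (3/245) = +(245/3).
Reduce top mod 3: now compute (2/3).
Pull out 2: since 3 ≡ 3 (mod 8), (2/3) = -1.
Reached (1/3) = 1. Collecting the sign flips along the way, the symbol is +1.

1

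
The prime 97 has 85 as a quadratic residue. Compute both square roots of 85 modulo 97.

97 ≡ 1 (mod 4), so we find a root by search.
Trying successive values, 45² = 2025 ≡ 85 (mod 97). The other root is 97 − 45 = 52.

45, 52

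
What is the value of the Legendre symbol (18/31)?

1

Euler's criterion: (18/31) ≡ 18^15 (mod 31).
18^2 ≡ 14 (mod 31)
18^4 ≡ 10 (mod 31)
18^8 ≡ 7 (mod 31)
18^15 = 18^(8+4+2+1) ≡ 1 (mod 31).
Result is 1, so (18/31) = 1.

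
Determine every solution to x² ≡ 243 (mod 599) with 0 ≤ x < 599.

105, 494

Since 599 ≡ 3 (mod 4), a square root of 243 is 243^((599+1)/4) = 243^150 mod 599.
Repeated squaring: 243^2≡347, 243^4≡10, 243^8≡100, 243^16≡416, 243^32≡544, 243^64≡30, 243^128≡301 (mod 599).
243^150 = 243^(128+16+4+2) ≡ 494 (mod 599).
Check: 494² = 244036 ≡ 243 (mod 599). The two roots are 105 and 494.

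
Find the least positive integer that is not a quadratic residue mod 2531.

(2/2531) = −1, so 2 is the smallest positive non-residue mod 2531.

2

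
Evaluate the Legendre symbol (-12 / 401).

-1

First reduce: -12 ≡ 389 (mod 401).
Reciprocity: 389 ≡ 1 and 401 ≡ 1 (mod 4), so (389/401) = +(401/389).
Reduce top mod 389: now compute (12/389).
Pull out 2^2: since 389 ≡ 5 (mod 8), (2/389) = -1, so (2/389)^2 = +1.
Reciprocity: 3 ≡ 3 and 389 ≡ 1 (mod 4), so (3/389) = +(389/3).
Reduce top mod 3: now compute (2/3).
Pull out 2: since 3 ≡ 3 (mod 8), (2/3) = -1.
Reached (1/3) = 1. Collecting the sign flips along the way, the symbol is -1.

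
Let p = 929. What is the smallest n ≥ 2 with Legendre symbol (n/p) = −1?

(2/929) = +1, so 2 is a residue.
(3/929) = −1, so 3 is the smallest positive non-residue mod 929.

3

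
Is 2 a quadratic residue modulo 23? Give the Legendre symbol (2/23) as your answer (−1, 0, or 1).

1

Euler's criterion: (2/23) ≡ 2^11 (mod 23).
2^2 ≡ 4 (mod 23)
2^4 ≡ 16 (mod 23)
2^8 ≡ 3 (mod 23)
2^11 = 2^(8+2+1) ≡ 1 (mod 23).
Result is 1, so (2/23) = 1.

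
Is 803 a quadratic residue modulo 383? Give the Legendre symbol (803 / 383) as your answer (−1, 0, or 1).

-1

Euler's criterion: (803/383) ≡ 37^191 (mod 383).
37^2 ≡ 220 (mod 383)
37^4 ≡ 142 (mod 383)
37^8 ≡ 248 (mod 383)
37^16 ≡ 224 (mod 383)
37^32 ≡ 3 (mod 383)
37^64 ≡ 9 (mod 383)
37^128 ≡ 81 (mod 383)
37^191 = 37^(128+32+16+8+4+2+1) ≡ 382 (mod 383).
Result is 382 ≡ −1, so (803/383) = −1.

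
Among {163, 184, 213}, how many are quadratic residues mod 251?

0

(163/251) = -1 → non-residue.
(184/251) = -1 → non-residue.
(213/251) = -1 → non-residue.
Total quadratic residues among the 3: 0.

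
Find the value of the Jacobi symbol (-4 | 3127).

First reduce: -4 ≡ 3123 (mod 3127).
Reciprocity: 3123 ≡ 3 and 3127 ≡ 3 (mod 4), so (3123/3127) = −(3127/3123).
Reduce top mod 3123: now compute (4/3123).
Pull out 2^2: since 3123 ≡ 3 (mod 8), (2/3123) = -1, so (2/3123)^2 = +1.
Reached (1/3123) = 1. Collecting the sign flips along the way, the symbol is -1.

-1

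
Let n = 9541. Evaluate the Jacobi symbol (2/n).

-1

Pull out 2: since 9541 ≡ 5 (mod 8), (2/9541) = -1.
Reached (1/9541) = 1. Collecting the sign flips along the way, the symbol is -1.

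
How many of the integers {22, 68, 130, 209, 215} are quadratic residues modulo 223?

(22/223) = -1 → non-residue.
(68/223) = +1 → QR.
(130/223) = +1 → QR.
(209/223) = -1 → non-residue.
(215/223) = -1 → non-residue.
Total quadratic residues among the 5: 2.

2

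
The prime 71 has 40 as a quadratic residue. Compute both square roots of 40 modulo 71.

18, 53

Since 71 ≡ 3 (mod 4), a square root of 40 is 40^((71+1)/4) = 40^18 mod 71.
Repeated squaring: 40^2≡38, 40^4≡24, 40^8≡8, 40^16≡64 (mod 71).
40^18 = 40^(16+2) ≡ 18 (mod 71).
Check: 18² = 324 ≡ 40 (mod 71). The two roots are 18 and 53.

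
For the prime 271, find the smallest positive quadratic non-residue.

3

(2/271) = +1, so 2 is a residue.
(3/271) = −1, so 3 is the smallest positive non-residue mod 271.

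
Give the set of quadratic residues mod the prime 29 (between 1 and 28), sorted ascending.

Square k = 1,…,14 (k and 29−k give the same square):
1²=1, 2²=4, 3²=9, 4²=16, 5²=25, 6²≡7, 7²≡20, 8²≡6, 9²≡23, 10²≡13, 11²≡5, 12²≡28, 13²≡24, 14²≡22 (mod 29).
So the quadratic residues mod 29 are {1, 4, 5, 6, 7, 9, 13, 16, 20, 22, 23, 24, 25, 28}.

1 4 5 6 7 9 13 16 20 22 23 24 25 28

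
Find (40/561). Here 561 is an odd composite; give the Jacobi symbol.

1

Pull out 2^3: since 561 ≡ 1 (mod 8), (2/561) = +1, so (2/561)^3 = +1.
Reciprocity: 5 ≡ 1 and 561 ≡ 1 (mod 4), so (5/561) = +(561/5).
Reduce top mod 5: now compute (1/5).
Reached (1/5) = 1. Collecting the sign flips along the way, the symbol is +1.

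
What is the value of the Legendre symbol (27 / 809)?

-1

Euler's criterion: (27/809) ≡ 27^404 (mod 809).
27^2 ≡ 729 (mod 809)
27^4 ≡ 737 (mod 809)
27^8 ≡ 330 (mod 809)
27^16 ≡ 494 (mod 809)
27^32 ≡ 527 (mod 809)
27^64 ≡ 242 (mod 809)
27^128 ≡ 316 (mod 809)
27^256 ≡ 349 (mod 809)
27^404 = 27^(256+128+16+4) ≡ 808 (mod 809).
Result is 808 ≡ −1, so (27/809) = −1.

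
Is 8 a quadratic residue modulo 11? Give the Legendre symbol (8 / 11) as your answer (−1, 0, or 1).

-1

Pull out 2^3: since 11 ≡ 3 (mod 8), (2/11) = -1, so (2/11)^3 = -1.
Reached (1/11) = 1. Collecting the sign flips along the way, the symbol is -1.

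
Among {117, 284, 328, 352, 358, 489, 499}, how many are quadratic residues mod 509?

3

(117/509) = -1 → non-residue.
(284/509) = +1 → QR.
(328/509) = +1 → QR.
(352/509) = -1 → non-residue.
(358/509) = -1 → non-residue.
(489/509) = +1 → QR.
(499/509) = -1 → non-residue.
Total quadratic residues among the 7: 3.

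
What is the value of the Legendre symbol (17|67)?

1

Euler's criterion: (17/67) ≡ 17^33 (mod 67).
17^2 ≡ 21 (mod 67)
17^4 ≡ 39 (mod 67)
17^8 ≡ 47 (mod 67)
17^16 ≡ 65 (mod 67)
17^32 ≡ 4 (mod 67)
17^33 = 17^(32+1) ≡ 1 (mod 67).
Result is 1, so (17/67) = 1.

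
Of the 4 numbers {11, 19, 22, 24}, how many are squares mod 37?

(11/37) = +1 → QR.
(19/37) = -1 → non-residue.
(22/37) = -1 → non-residue.
(24/37) = -1 → non-residue.
Total quadratic residues among the 4: 1.

1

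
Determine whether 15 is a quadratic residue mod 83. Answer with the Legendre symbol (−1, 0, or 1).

Euler's criterion: (15/83) ≡ 15^41 (mod 83).
15^2 ≡ 59 (mod 83)
15^4 ≡ 78 (mod 83)
15^8 ≡ 25 (mod 83)
15^16 ≡ 44 (mod 83)
15^32 ≡ 27 (mod 83)
15^41 = 15^(32+8+1) ≡ 82 (mod 83).
Result is 82 ≡ −1, so (15/83) = −1.

-1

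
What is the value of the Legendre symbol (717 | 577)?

First reduce: 717 ≡ 140 (mod 577).
Pull out 2^2: since 577 ≡ 1 (mod 8), (2/577) = +1, so (2/577)^2 = +1.
Reciprocity: 35 ≡ 3 and 577 ≡ 1 (mod 4), so (35/577) = +(577/35).
Reduce top mod 35: now compute (17/35).
Reciprocity: 17 ≡ 1 and 35 ≡ 3 (mod 4), so (17/35) = +(35/17).
Reduce top mod 17: now compute (1/17).
Reached (1/17) = 1. Collecting the sign flips along the way, the symbol is +1.

1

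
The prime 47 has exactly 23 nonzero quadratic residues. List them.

Square k = 1,…,23 (k and 47−k give the same square):
1²=1, 2²=4, 3²=9, 4²=16, 5²=25, 6²=36, 7²≡2, 8²≡17, 9²≡34, 10²≡6, 11²≡27, 12²≡3, 13²≡28, 14²≡8, 15²≡37, 16²≡21, 17²≡7, 18²≡42, 19²≡32, 20²≡24, 21²≡18, 22²≡14, 23²≡12 (mod 47).
So the quadratic residues mod 47 are {1, 2, 3, 4, 6, 7, 8, 9, 12, 14, 16, 17, 18, 21, 24, 25, 27, 28, 32, 34, 36, 37, 42}.

1, 2, 3, 4, 6, 7, 8, 9, 12, 14, 16, 17, 18, 21, 24, 25, 27, 28, 32, 34, 36, 37, 42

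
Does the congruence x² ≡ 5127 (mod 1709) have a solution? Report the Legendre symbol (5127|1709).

First reduce: 5127 ≡ 0 (mod 1709).
Top reduces to 0: gcd > 1, so the symbol is 0.

0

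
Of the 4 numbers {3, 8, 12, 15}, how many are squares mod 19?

(3/19) = -1 → non-residue.
(8/19) = -1 → non-residue.
(12/19) = -1 → non-residue.
(15/19) = -1 → non-residue.
Total quadratic residues among the 4: 0.

0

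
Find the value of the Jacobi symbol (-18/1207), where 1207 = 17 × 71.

-1

First reduce: -18 ≡ 1189 (mod 1207).
Reciprocity: 1189 ≡ 1 and 1207 ≡ 3 (mod 4), so (1189/1207) = +(1207/1189).
Reduce top mod 1189: now compute (18/1189).
Pull out 2: since 1189 ≡ 5 (mod 8), (2/1189) = -1.
Reciprocity: 9 ≡ 1 and 1189 ≡ 1 (mod 4), so (9/1189) = +(1189/9).
Reduce top mod 9: now compute (1/9).
Reached (1/9) = 1. Collecting the sign flips along the way, the symbol is -1.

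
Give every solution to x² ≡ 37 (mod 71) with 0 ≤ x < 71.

Since 71 ≡ 3 (mod 4), a square root of 37 is 37^((71+1)/4) = 37^18 mod 71.
Repeated squaring: 37^2≡20, 37^4≡45, 37^8≡37, 37^16≡20 (mod 71).
37^18 = 37^(16+2) ≡ 45 (mod 71).
Check: 45² = 2025 ≡ 37 (mod 71). The two roots are 26 and 45.

26, 45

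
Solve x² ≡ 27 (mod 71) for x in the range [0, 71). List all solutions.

13, 58

Since 71 ≡ 3 (mod 4), a square root of 27 is 27^((71+1)/4) = 27^18 mod 71.
Repeated squaring: 27^2≡19, 27^4≡6, 27^8≡36, 27^16≡18 (mod 71).
27^18 = 27^(16+2) ≡ 58 (mod 71).
Check: 58² = 3364 ≡ 27 (mod 71). The two roots are 13 and 58.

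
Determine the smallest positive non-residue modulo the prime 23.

5

(2/23) = +1, so 2 is a residue.
(3/23) = +1, so 3 is a residue.
(4/23) = +1, so 4 is a residue.
(5/23) = −1, so 5 is the smallest positive non-residue mod 23.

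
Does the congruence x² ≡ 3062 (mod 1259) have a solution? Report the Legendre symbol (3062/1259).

-1

First reduce: 3062 ≡ 544 (mod 1259).
Pull out 2^5: since 1259 ≡ 3 (mod 8), (2/1259) = -1, so (2/1259)^5 = -1.
Reciprocity: 17 ≡ 1 and 1259 ≡ 3 (mod 4), so (17/1259) = +(1259/17).
Reduce top mod 17: now compute (1/17).
Reached (1/17) = 1. Collecting the sign flips along the way, the symbol is -1.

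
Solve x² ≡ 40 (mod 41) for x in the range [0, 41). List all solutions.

41 ≡ 1 (mod 4), so we find a root by search.
Trying successive values, 9² = 81 ≡ 40 (mod 41). The other root is 41 − 9 = 32.

9, 32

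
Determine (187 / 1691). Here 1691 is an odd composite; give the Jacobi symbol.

Reciprocity: 187 ≡ 3 and 1691 ≡ 3 (mod 4), so (187/1691) = −(1691/187).
Reduce top mod 187: now compute (8/187).
Pull out 2^3: since 187 ≡ 3 (mod 8), (2/187) = -1, so (2/187)^3 = -1.
Reached (1/187) = 1. Collecting the sign flips along the way, the symbol is +1.

1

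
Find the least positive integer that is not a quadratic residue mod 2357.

(2/2357) = −1, so 2 is the smallest positive non-residue mod 2357.

2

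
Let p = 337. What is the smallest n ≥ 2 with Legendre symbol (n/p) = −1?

(2/337) = +1, so 2 is a residue.
(3/337) = +1, so 3 is a residue.
(4/337) = +1, so 4 is a residue.
(5/337) = −1, so 5 is the smallest positive non-residue mod 337.

5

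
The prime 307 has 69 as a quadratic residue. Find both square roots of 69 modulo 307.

Since 307 ≡ 3 (mod 4), a square root of 69 is 69^((307+1)/4) = 69^77 mod 307.
Repeated squaring: 69^2≡156, 69^4≡83, 69^8≡135, 69^16≡112, 69^32≡264, 69^64≡7 (mod 307).
69^77 = 69^(64+8+4+1) ≡ 219 (mod 307).
Check: 219² = 47961 ≡ 69 (mod 307). The two roots are 88 and 219.

88, 219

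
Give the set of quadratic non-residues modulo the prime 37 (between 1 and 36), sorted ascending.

Square k = 1,…,18 (k and 37−k give the same square):
1²=1, 2²=4, 3²=9, 4²=16, 5²=25, 6²=36, 7²≡12, 8²≡27, 9²≡7, 10²≡26, 11²≡10, 12²≡33, 13²≡21, 14²≡11, 15²≡3, 16²≡34, 17²≡30, 18²≡28 (mod 37).
The residues are {1, 3, 4, 7, 9, 10, 11, 12, 16, 21, 25, 26, 27, 28, 30, 33, 34, 36}; the non-residues are the remaining 18 nonzero classes.

2,5,6,8,13,14,15,17,18,19,20,22,23,24,29,31,32,35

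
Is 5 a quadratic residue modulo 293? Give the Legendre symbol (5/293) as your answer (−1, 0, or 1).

Euler's criterion: (5/293) ≡ 5^146 (mod 293).
5^2 ≡ 25 (mod 293)
5^4 ≡ 39 (mod 293)
5^8 ≡ 56 (mod 293)
5^16 ≡ 206 (mod 293)
5^32 ≡ 244 (mod 293)
5^64 ≡ 57 (mod 293)
5^128 ≡ 26 (mod 293)
5^146 = 5^(128+16+2) ≡ 292 (mod 293).
Result is 292 ≡ −1, so (5/293) = −1.

-1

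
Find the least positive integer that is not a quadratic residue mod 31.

3

(2/31) = +1, so 2 is a residue.
(3/31) = −1, so 3 is the smallest positive non-residue mod 31.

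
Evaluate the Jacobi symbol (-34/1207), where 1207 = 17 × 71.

0

First reduce: -34 ≡ 1173 (mod 1207).
Reciprocity: 1173 ≡ 1 and 1207 ≡ 3 (mod 4), so (1173/1207) = +(1207/1173).
Reduce top mod 1173: now compute (34/1173).
Pull out 2: since 1173 ≡ 5 (mod 8), (2/1173) = -1.
Reciprocity: 17 ≡ 1 and 1173 ≡ 1 (mod 4), so (17/1173) = +(1173/17).
Reduce top mod 17: now compute (0/17).
Top reduces to 0: gcd > 1, so the symbol is 0.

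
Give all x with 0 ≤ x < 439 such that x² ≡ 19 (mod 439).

89, 350

Since 439 ≡ 3 (mod 4), a square root of 19 is 19^((439+1)/4) = 19^110 mod 439.
Repeated squaring: 19^2≡361, 19^4≡377, 19^8≡332, 19^16≡35, 19^32≡347, 19^64≡123 (mod 439).
19^110 = 19^(64+32+8+4+2) ≡ 350 (mod 439).
Check: 350² = 122500 ≡ 19 (mod 439). The two roots are 89 and 350.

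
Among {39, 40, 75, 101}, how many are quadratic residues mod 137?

(39/137) = +1 → QR.
(40/137) = -1 → non-residue.
(75/137) = -1 → non-residue.
(101/137) = +1 → QR.
Total quadratic residues among the 4: 2.

2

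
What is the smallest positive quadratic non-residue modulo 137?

3

(2/137) = +1, so 2 is a residue.
(3/137) = −1, so 3 is the smallest positive non-residue mod 137.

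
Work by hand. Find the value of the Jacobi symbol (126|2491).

Pull out 2: since 2491 ≡ 3 (mod 8), (2/2491) = -1.
Reciprocity: 63 ≡ 3 and 2491 ≡ 3 (mod 4), so (63/2491) = −(2491/63).
Reduce top mod 63: now compute (34/63).
Pull out 2: since 63 ≡ 7 (mod 8), (2/63) = +1.
Reciprocity: 17 ≡ 1 and 63 ≡ 3 (mod 4), so (17/63) = +(63/17).
Reduce top mod 17: now compute (12/17).
Pull out 2^2: since 17 ≡ 1 (mod 8), (2/17) = +1, so (2/17)^2 = +1.
Reciprocity: 3 ≡ 3 and 17 ≡ 1 (mod 4), so (3/17) = +(17/3).
Reduce top mod 3: now compute (2/3).
Pull out 2: since 3 ≡ 3 (mod 8), (2/3) = -1.
Reached (1/3) = 1. Collecting the sign flips along the way, the symbol is -1.

-1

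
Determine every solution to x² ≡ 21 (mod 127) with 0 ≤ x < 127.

23, 104

Since 127 ≡ 3 (mod 4), a square root of 21 is 21^((127+1)/4) = 21^32 mod 127.
Repeated squaring: 21^2≡60, 21^4≡44, 21^8≡31, 21^16≡72, 21^32≡104 (mod 127).
21^32 = 21^(32) ≡ 104 (mod 127).
Check: 104² = 10816 ≡ 21 (mod 127). The two roots are 23 and 104.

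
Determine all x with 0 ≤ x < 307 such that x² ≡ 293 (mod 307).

Since 307 ≡ 3 (mod 4), a square root of 293 is 293^((307+1)/4) = 293^77 mod 307.
Repeated squaring: 293^2≡196, 293^4≡41, 293^8≡146, 293^16≡133, 293^32≡190, 293^64≡181 (mod 307).
293^77 = 293^(64+8+4+1) ≡ 39 (mod 307).
Check: 39² = 1521 ≡ 293 (mod 307). The two roots are 39 and 268.

39, 268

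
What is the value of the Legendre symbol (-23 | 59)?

1

First reduce: -23 ≡ 36 (mod 59).
Pull out 2^2: since 59 ≡ 3 (mod 8), (2/59) = -1, so (2/59)^2 = +1.
Reciprocity: 9 ≡ 1 and 59 ≡ 3 (mod 4), so (9/59) = +(59/9).
Reduce top mod 9: now compute (5/9).
Reciprocity: 5 ≡ 1 and 9 ≡ 1 (mod 4), so (5/9) = +(9/5).
Reduce top mod 5: now compute (4/5).
Pull out 2^2: since 5 ≡ 5 (mod 8), (2/5) = -1, so (2/5)^2 = +1.
Reached (1/5) = 1. Collecting the sign flips along the way, the symbol is +1.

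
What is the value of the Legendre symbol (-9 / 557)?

Euler's criterion: (-9/557) ≡ 548^278 (mod 557).
548^2 ≡ 81 (mod 557)
548^4 ≡ 434 (mod 557)
548^8 ≡ 90 (mod 557)
548^16 ≡ 302 (mod 557)
548^32 ≡ 413 (mod 557)
548^64 ≡ 127 (mod 557)
548^128 ≡ 533 (mod 557)
548^256 ≡ 19 (mod 557)
548^278 = 548^(256+16+4+2) ≡ 1 (mod 557).
Result is 1, so (-9/557) = 1.

1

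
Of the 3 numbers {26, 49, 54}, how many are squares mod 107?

1

(26/107) = -1 → non-residue.
(49/107) = +1 → QR.
(54/107) = -1 → non-residue.
Total quadratic residues among the 3: 1.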